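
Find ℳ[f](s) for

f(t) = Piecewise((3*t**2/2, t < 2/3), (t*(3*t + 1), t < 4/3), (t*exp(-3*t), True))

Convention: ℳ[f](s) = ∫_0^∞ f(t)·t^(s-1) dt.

the shared t-power comes off first: 3*t/2 on [0, 2/3); 3*t + 1 on [2/3, 4/3); exp(-3*t) on [4/3, ∞)
the common scale on t comes off first: t on [0, 1); 2*t + 1 on [1, 2); exp(-2*t) on [2, ∞)
f breaks at 2/3, 4/3 into 3 integrals to sum
∫ 3*t**2/2·t^(s-1) over [0, 2/3)
segment 2/3 to 4/3 holds t*(3*t + 1); add its integral
on [4/3, ∞): add ∫ t*exp(-3*t)·t^(s-1) dt

2**s*(20*2**(2*s)*(s + 1) + 4*2**(2*s) - 4*2**s*(s + 1) - 2*2**s + (s + 1)*(s + 2)*uppergamma(s + 1, 4))/(3*6**s*(s + 1)*(s + 2))
  Re(s) > -2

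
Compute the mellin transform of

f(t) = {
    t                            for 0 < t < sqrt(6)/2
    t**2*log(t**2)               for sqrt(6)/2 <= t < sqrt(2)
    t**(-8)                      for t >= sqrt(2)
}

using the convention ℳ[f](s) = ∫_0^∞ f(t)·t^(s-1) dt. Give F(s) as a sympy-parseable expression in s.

(sqrt(2)/2)**s*(32*2**s*s*(s - 8)*(s + 1)*log(2) - 64*2**s*(s - 8)*(s + 1) + 64*2**s*(s - 8)*(s + 1)*log(2) - 2**s*(s + 1)*(s**2 + 4*s + 4) + 3**(s/2)*s*(s - 8)*(s + 1)*(-24*log(3) + 24*log(2)) + 3**(s/2)*(s - 8)*(s + 1)*(-48*log(3) + 48*log(2)) + 48*3**(s/2)*(s - 8)*(s + 1) + 8*3**(s/2)*sqrt(6)*(s - 8)*(s**2 + 4*s + 4))/(16*(s - 8)*(s + 1)*(s**2 + 4*s + 4))
  -1 < Re(s) < 8

invert the power substitution to get sqrt(t) on [0, 3/2); t*log(t) on [3/2, 2); t**(-4) on [2, ∞)
integrate the 3 segments split at sqrt(6)/2, sqrt(2), then add the results
∫ t·t^(s-1) over [0, sqrt(6)/2)
on [sqrt(6)/2, sqrt(2)): add ∫ t**2*log(t**2)·t^(s-1) dt
segment [sqrt(2), ∞) carries t**(-8); integrate it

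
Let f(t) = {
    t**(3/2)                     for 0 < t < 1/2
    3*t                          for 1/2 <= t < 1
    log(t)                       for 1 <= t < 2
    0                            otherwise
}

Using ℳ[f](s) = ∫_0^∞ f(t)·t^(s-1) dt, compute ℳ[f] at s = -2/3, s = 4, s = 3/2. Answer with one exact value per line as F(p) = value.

F(-2/3) = -9*2**(2/3)/2 - 9*2**(1/3)/8 - 3*2**(1/3)*log(2)/4 + 3*2**(1/6)/5 + 45/4
F(4) = -57/160 + sqrt(2)/352 + 4*log(2)
F(3/2) = sqrt(2)*(-748 + 960*log(2) + 607*sqrt(2))/720

slice at 1/2, 1, transform all 3 pieces, and sum them
[0, 1/2) adds the kernel integral of t**(3/2)
between 1/2 and 1 the integrand is 3*t·t^(s-1)
on [1, 2): add ∫ log(t)·t^(s-1) dt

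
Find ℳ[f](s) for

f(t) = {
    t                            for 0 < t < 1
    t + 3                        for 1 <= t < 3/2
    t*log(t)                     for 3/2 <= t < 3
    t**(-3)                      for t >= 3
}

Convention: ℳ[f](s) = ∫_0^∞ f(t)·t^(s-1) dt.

(-162*2**s*s*(s - 3)*(s**2 + 2*s + 1) - 162*2**s*(s - 3)*(s**2 + 2*s + 1) - 81*3**s*s**2*(s - 3)*(s + 1)*log(3) + 81*3**s*s**2*(s - 3)*(s + 1)*log(2) - 81*3**s*s*(s - 3)*(s + 1)*log(3) + 81*3**s*s*(s - 3)*(s + 1)*log(2) + 81*3**s*s*(s - 3)*(s + 1) + 243*3**s*s*(s - 3)*(s**2 + 2*s + 1) + 162*3**s*(s - 3)*(s**2 + 2*s + 1) + 162*6**s*s**2*(s - 3)*(s + 1)*log(3) - 162*6**s*s*(s - 3)*(s + 1) + 162*6**s*s*(s - 3)*(s + 1)*log(3) - 2*6**s*s*(s + 1)*(s**2 + 2*s + 1))/(54*2**s*s*(s - 3)*(s + 1)*(s**2 + 2*s + 1))
  -1 < Re(s) < 3

slice at 1, 3/2, 3, transform all 4 pieces, and sum them
segment [0, 1) carries t; integrate it
for t in [1, 3/2): the term is ∫ (t + 3)·t^(s-1)
between 3/2 and 3 the integrand is t*log(t)·t^(s-1)
segment 3 to ∞ holds t**(-3); add its integral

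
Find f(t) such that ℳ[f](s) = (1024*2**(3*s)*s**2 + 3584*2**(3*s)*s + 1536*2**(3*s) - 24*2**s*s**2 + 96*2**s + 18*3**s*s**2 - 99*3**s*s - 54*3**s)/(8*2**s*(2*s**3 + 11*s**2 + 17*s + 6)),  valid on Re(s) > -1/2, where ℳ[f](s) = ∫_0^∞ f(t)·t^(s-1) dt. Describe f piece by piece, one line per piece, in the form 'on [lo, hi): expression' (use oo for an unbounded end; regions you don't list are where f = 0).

f breaks at 1, 3/2 into 3 integrals to sum
between 0 and 1 the integrand is 3*sqrt(t)/2·t^(s-1)
over [1, 3/2), the kernel integral of 3*t**3 enters the sum
over [3/2, 4), the kernel integral of 4*t**2 enters the sum

on [0, 1): 3*sqrt(t)/2
on [1, 3/2): 3*t**3
on [3/2, 4): 4*t**2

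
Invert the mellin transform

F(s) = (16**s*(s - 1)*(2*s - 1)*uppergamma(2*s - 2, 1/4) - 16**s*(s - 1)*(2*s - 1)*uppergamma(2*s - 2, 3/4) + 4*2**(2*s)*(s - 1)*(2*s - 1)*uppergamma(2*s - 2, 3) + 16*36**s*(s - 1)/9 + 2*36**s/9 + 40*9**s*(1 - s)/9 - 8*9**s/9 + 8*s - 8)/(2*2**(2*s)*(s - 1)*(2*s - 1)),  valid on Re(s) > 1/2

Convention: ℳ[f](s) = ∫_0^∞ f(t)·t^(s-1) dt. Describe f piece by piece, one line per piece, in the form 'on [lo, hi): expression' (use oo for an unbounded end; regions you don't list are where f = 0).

peel off the shared t-power: sqrt(t) on [0, 1/4); exp(-sqrt(t)/2) on [1/4, 9/4); sqrt(t) + 1 on [9/4, 9); …
the power substitution comes off first: t on [0, 1/2); exp(-t/2) on [1/2, 3/2); t + 1 on [3/2, 3); …
linearity at 1/4, 9/4, 9 turns ℳ[f](s) into 4 summed integrals
∫ over [0, 1/4) of 1/sqrt(t)·t^(s-1) joins the sum
over [1/4, 9/4), the kernel integral of exp(-sqrt(t)/2)/t enters the sum
on [9/4, 9): add ∫ (sqrt(t) + 1)/t·t^(s-1) dt
∫ over [9, ∞) of exp(-sqrt(t))/t·t^(s-1) joins the sum

on [0, 1/4): 1/sqrt(t)
on [1/4, 9/4): exp(-sqrt(t)/2)/t
on [9/4, 9): (sqrt(t) + 1)/t
on [9, oo): exp(-sqrt(t))/t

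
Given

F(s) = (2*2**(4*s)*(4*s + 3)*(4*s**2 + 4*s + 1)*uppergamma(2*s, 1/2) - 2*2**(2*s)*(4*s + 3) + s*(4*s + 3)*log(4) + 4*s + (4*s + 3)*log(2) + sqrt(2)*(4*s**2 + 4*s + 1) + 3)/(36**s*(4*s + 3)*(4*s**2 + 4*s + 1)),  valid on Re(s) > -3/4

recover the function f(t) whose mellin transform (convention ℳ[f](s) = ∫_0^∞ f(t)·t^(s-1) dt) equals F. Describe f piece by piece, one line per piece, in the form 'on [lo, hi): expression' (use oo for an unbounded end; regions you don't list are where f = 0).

strip the power substitution: 3*sqrt(3)*t**(3/2) on [0, 1/6); 3*t*log(3*t) on [1/6, 1/3); exp(-3*t/2) on [1/3, ∞)
the common scale on t comes off first: 2*sqrt(2)*t**(3/2) on [0, 1/4); 2*t*log(2*t) on [1/4, 1/2); exp(-t) on [1/2, ∞)
undo the common scale on t: t**(3/2) on [0, 1/2); t*log(t) on [1/2, 1); exp(-t/2) on [1, ∞)
cuts at 1/36, 1/9: linearity sums the 3 kernel integrals
on [0, 1/36) integrate f = 3*sqrt(3)*t**(3/4) against the kernel
on [1/36, 1/9): add ∫ 3*sqrt(t)*log(3*sqrt(t))·t^(s-1) dt
the [1/9, ∞) slice contributes ∫ exp(-3*sqrt(t)/2)·t^(s-1) dt

on [0, 1/36): 3*sqrt(3)*t**(3/4)
on [1/36, 1/9): 3*sqrt(t)*log(3*sqrt(t))
on [1/9, oo): exp(-3*sqrt(t)/2)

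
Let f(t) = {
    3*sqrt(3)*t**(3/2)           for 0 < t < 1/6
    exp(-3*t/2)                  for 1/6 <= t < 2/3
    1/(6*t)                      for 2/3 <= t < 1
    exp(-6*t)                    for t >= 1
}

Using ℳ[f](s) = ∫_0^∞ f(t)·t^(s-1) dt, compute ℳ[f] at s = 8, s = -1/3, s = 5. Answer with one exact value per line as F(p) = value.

invert the common scale on t to get t**(3/2) on [0, 1/2); exp(-t/2) on [1/2, 2); 1/(2*t) on [2, 3); …
the 4 pieces separated at 1/6, 2/3, 1 each add one integral
[0, 1/6) adds the kernel integral of 3*sqrt(3)*t**(3/2)
segment 1/6 to 2/3 holds exp(-3*t/2); add its integral
segment [2/3, 1) carries 1/(6*t); integrate it
segment [1, ∞) carries exp(-6*t); integrate it

F(8) = -3507200*exp(-1)/6561 + sqrt(2)/63825408 + 10505*exp(-6)/11664 + 2059/91854 + 106028861*exp(-1/4)/419904
F(-1/3) = -12**(1/3)*uppergamma(-1/3, 1)/2 - 1/8 + 6**(1/3)*uppergamma(-1/3, 6) + 3*12**(1/3)/32 + 3*2**(5/6)*3**(1/3)/14 + 12**(1/3)*uppergamma(-1/3, 1/4)/2
F(5) = -2080*exp(-1)/243 + sqrt(2)/202176 + 115*exp(-6)/324 + 65/1944 + 7889*exp(-1/4)/1944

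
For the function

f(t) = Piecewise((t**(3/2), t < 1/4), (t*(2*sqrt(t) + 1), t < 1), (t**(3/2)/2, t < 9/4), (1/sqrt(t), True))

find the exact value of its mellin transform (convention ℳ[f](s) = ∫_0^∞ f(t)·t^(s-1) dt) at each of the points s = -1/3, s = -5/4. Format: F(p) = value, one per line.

F(-1/3) = 2**(2/3)*(-405 + 629*3**(1/3) + 1170*2**(1/3))/840
F(-5/4) = 2 + 599*sqrt(6)/567 + 2*sqrt(2)

peel off the power substitution: t**3 on [0, 1/2); t**2*(2*t + 1) on [1/2, 1); t**3/2 on [1, 3/2); …
strip the shared t-power: t on [0, 1/2); 2*t + 1 on [1/2, 1); t/2 on [1, 3/2); …
summing 4 kernel integrals split by 1/4, 1, 9/4 yields ℳ[f](s)
∫ over [0, 1/4) of t**(3/2)·t^(s-1) joins the sum
piece [1/4, 1): integrate t*(2*sqrt(t) + 1) against the kernel
the [1, 9/4) slice contributes ∫ t**(3/2)/2·t^(s-1) dt
[9/4, ∞) adds the kernel integral of 1/sqrt(t)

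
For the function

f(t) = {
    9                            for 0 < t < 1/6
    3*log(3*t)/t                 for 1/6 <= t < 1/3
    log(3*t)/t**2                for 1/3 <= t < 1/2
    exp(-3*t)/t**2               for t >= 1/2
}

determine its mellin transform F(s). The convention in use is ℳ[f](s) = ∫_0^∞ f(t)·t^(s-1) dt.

undo the shared t-power: 9*t on [0, 1/6); 3*log(3*t) on [1/6, 1/3); log(3*t)/t on [1/3, 1/2); …
strip the shared t-power: 9*t**2 on [0, 1/6); 3*t*log(3*t) on [1/6, 1/3); log(3*t) on [1/3, 1/2); …
reversing the common scale on t: t**2 on [0, 1/2); t*log(t) on [1/2, 1); log(t) on [1, 3/2); …
slice at 1/6, 1/3, 1/2, transform all 4 pieces, and sum them
segment [0, 1/6) carries 9; integrate it
segment [1/6, 1/3) carries 3*log(3*t)/t; integrate it
for t in [1/3, 1/2): the term is ∫ log(3*t)/t**2·t^(s-1)
for t in [1/2, ∞): the term is ∫ exp(-3*t)/t**2·t^(s-1)

(9*2**s*s*(s - 2)**2*(2*s + (s - 2)**2 - 3)*uppergamma(s - 2, 3/2) - 9*2**s*s*(s - 2)**2 + 9*2**s*s*(2*s + (s - 2)**2 - 3) + 3**s*s*(s - 2)*(-4*log(2) + 4*log(3))*(2*s + (s - 2)**2 - 3) - 4*3**s*s*(2*s + (s - 2)**2 - 3) + 18*s*(s - 2)**3*log(2) + 18*s*(s - 2)**2*log(2) + 18*s*(s - 2)**2 + 9*(s - 2)**2*(2*s + (s - 2)**2 - 3))/(6**s*s*(s - 2)**2*(2*s + (s - 2)**2 - 3))
  Re(s) > 0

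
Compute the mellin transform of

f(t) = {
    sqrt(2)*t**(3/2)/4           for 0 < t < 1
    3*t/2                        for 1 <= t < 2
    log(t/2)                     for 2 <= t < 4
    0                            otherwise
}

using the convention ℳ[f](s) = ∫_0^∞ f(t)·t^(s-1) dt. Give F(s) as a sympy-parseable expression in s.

strip the common scale on t: t**(3/2) on [0, 1/2); 3*t on [1/2, 1); log(t) on [1, 2)
linearity at 1, 2 turns ℳ[f](s) into 3 summed integrals
segment 0 to 1 holds sqrt(2)*t**(3/2)/4; add its integral
on [1, 2): add ∫ 3*t/2·t^(s-1) dt
piece [2, 4): integrate log(t/2) against the kernel

(2**(2*s)*s*(s + 1)*(2*s + 3)*log(4) - 2*2**(2*s)*(s + 1)*(2*s + 3) + 6*2**s*s**2*(2*s + 3) + 2*2**s*(s + 1)*(2*s + 3) + sqrt(2)*s**2*(s + 1) - 3*s**2*(2*s + 3))/(2*s**2*(s + 1)*(2*s + 3))
  Re(s) > -3/2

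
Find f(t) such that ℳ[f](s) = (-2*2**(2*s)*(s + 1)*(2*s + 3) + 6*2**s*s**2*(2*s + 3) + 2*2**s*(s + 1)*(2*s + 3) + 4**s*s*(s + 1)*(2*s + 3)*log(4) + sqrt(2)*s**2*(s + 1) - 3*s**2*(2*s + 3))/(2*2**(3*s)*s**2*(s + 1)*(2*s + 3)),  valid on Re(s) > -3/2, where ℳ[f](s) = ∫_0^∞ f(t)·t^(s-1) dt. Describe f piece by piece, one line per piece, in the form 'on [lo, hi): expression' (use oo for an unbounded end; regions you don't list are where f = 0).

on [0, 1/8): 8*t**(3/2)
on [1/8, 1/4): 12*t
on [1/4, 1/2): log(4*t)

back out the power substitution: 8*t**3 on [0, sqrt(2)/4); 12*t**2 on [sqrt(2)/4, 1/2); log(4*t**2) on [1/2, sqrt(2)/2)
reversing the common scale on t: t**3 on [0, sqrt(2)/2); 3*t**2 on [sqrt(2)/2, 1); log(t**2) on [1, sqrt(2))
reversing the power substitution: t**(3/2) on [0, 1/2); 3*t on [1/2, 1); log(t) on [1, 2)
cuts at 1/8, 1/4: linearity sums the 3 kernel integrals
on [0, 1/8) integrate f = 8*t**(3/2) against the kernel
between 1/8 and 1/4 the integrand is 12*t·t^(s-1)
piece [1/4, 1/2): integrate log(4*t) against the kernel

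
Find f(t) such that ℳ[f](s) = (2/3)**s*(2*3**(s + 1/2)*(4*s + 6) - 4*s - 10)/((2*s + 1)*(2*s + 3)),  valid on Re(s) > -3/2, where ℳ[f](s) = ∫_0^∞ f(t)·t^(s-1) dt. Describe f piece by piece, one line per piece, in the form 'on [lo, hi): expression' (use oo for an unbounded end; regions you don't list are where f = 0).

remove the common scale on t first: t**(3/2) on [0, 1); 2*sqrt(t) on [1, 3)
cuts at 2/3: linearity sums the 2 kernel integrals
∫ over [0, 2/3) of 3*sqrt(6)*t**(3/2)/4·t^(s-1) joins the sum
∫ over [2/3, 2) of sqrt(6)*sqrt(t)·t^(s-1) joins the sum

on [0, 2/3): 3*sqrt(6)*t**(3/2)/4
on [2/3, 2): sqrt(6)*sqrt(t)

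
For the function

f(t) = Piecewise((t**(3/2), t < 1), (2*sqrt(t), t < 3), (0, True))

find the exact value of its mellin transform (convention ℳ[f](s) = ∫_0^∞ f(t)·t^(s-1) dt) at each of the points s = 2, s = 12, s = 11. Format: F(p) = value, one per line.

decompose at 1; ℳ[f](s) sums the 2 pieces' integrals
∫ t**(3/2)·t^(s-1) over [0, 1)
for t in [1, 3): the term is ∫ 2*sqrt(t)·t^(s-1)

F(2) = -18/35 + 36*sqrt(3)/5
F(12) = -58/675 + 2125764*sqrt(3)/25
F(11) = -54/575 + 708588*sqrt(3)/23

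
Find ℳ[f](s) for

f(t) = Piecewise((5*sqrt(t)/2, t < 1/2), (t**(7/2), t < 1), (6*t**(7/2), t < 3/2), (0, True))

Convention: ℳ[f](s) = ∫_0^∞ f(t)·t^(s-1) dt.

(-2*2**(-s - 7/2)*(2*s + 1) + 5*2**(-s - 1/2)*(2*s + 7) + 12*(3/2)**(s + 7/2)*(2*s + 1) - 20*s - 10)/((2*s + 1)*(2*s + 7))
  Re(s) > -1/2

breakpoints 1/2, 1: one integral from each of the 3 segments
∫ 5*sqrt(t)/2·t^(s-1) over [0, 1/2)
segment 1/2 to 1 holds t**(7/2); add its integral
over [1, 3/2), the kernel integral of 6*t**(7/2) enters the sum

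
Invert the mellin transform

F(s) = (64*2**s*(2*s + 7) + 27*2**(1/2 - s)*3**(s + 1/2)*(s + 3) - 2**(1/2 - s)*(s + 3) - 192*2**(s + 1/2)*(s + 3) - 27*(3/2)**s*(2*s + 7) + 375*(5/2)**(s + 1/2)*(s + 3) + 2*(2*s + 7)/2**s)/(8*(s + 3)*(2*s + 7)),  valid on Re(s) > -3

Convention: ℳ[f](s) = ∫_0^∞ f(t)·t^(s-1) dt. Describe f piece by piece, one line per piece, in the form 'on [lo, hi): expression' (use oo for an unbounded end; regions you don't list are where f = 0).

on [0, 1/2): 2*t**3
on [1/2, 3/2): t**(7/2)
on [3/2, 2): t**3
on [2, 5/2): 3*t**(7/2)/2

linearity at 1/2, 3/2, 2 turns ℳ[f](s) into 4 summed integrals
piece [0, 1/2): integrate 2*t**3 against the kernel
∫ over [1/2, 3/2) of t**(7/2)·t^(s-1) joins the sum
for t in [3/2, 2): the term is ∫ t**3·t^(s-1)
between 2 and 5/2 the integrand is 3*t**(7/2)/2·t^(s-1)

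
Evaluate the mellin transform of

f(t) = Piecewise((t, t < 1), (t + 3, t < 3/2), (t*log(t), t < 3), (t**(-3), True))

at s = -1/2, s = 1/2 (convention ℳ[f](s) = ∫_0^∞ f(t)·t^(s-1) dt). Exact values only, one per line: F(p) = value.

F(-1/2) = -2266*sqrt(3)/567 + sqrt(6) + log(2**(sqrt(6))*3**(-sqrt(6) + 2*sqrt(3))) + 6
F(1/2) = -6 - 178*sqrt(3)/135 + log(2**(sqrt(6)/2)*3**(-sqrt(6)/2 + 2*sqrt(3))) + 23*sqrt(6)/6

treat the 4 regions marked off by 1, 3/2, 3 separately and sum
over [0, 1), the kernel integral of t enters the sum
between 1 and 3/2 the integrand is (t + 3)·t^(s-1)
segment 3/2 to 3 holds t*log(t); add its integral
piece [3, ∞): integrate t**(-3) against the kernel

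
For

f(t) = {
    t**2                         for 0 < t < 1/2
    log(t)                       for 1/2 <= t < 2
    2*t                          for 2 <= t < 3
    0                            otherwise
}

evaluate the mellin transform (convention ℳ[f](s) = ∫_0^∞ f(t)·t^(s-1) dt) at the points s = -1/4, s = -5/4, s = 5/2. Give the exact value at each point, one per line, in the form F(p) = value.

integrate the 3 segments split at 1/2, 2, then add the results
∫ t**2·t^(s-1) over [0, 1/2)
over [1/2, 2), the kernel integral of log(t) enters the sum
[2, 3) adds the kernel integral of 2*t

F(-1/4) = 2**(1/4)*(-224*sqrt(2) - log(2**(42*sqrt(2) + 84)) + 28*6**(3/4) + 339)/21
F(-5/4) = 2**(1/4)*(-100*6**(3/4) - log(2**(15*sqrt(2) + 120)) + 146 + 288*sqrt(2))/75
F(5/2) = sqrt(2)*(-130649 + 41580*log(2) + 194400*sqrt(6))/25200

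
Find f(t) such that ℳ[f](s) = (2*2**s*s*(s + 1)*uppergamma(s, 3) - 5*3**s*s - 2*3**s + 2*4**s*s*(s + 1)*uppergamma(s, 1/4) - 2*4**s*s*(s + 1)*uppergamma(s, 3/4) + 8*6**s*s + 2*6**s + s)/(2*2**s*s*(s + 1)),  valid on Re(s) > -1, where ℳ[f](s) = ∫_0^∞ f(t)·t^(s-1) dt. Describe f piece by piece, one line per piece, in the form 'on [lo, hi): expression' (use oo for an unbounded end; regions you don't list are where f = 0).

slice at 1/2, 3/2, 3, transform all 4 pieces, and sum them
∫ over [0, 1/2) of t·t^(s-1) joins the sum
segment 1/2 to 3/2 holds exp(-t/2); add its integral
on [3/2, 3) integrate f = (t + 1) against the kernel
between 3 and ∞ the integrand is exp(-t)·t^(s-1)

on [0, 1/2): t
on [1/2, 3/2): exp(-t/2)
on [3/2, 3): t + 1
on [3, oo): exp(-t)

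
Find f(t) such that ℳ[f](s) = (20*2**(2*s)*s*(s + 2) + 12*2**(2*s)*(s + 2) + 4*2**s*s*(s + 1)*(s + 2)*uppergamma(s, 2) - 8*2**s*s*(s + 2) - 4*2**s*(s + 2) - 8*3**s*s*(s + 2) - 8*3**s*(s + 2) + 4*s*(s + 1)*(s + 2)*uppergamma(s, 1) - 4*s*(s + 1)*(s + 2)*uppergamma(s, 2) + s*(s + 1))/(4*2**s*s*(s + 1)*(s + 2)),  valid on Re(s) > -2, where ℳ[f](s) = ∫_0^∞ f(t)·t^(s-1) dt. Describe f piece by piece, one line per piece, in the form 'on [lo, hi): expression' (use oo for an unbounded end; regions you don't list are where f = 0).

treat the 5 regions marked off by 1/2, 1, 3/2, 2 separately and sum
over [0, 1/2), the kernel integral of t**2 enters the sum
over [1/2, 1), the kernel integral of exp(-2*t) enters the sum
for t in [1, 3/2): the term is ∫ (t + 1)·t^(s-1)
∫ over [3/2, 2) of (t + 3)·t^(s-1) joins the sum
for t in [2, ∞): the term is ∫ exp(-t)·t^(s-1)

on [0, 1/2): t**2
on [1/2, 1): exp(-2*t)
on [1, 3/2): t + 1
on [3/2, 2): t + 3
on [2, oo): exp(-t)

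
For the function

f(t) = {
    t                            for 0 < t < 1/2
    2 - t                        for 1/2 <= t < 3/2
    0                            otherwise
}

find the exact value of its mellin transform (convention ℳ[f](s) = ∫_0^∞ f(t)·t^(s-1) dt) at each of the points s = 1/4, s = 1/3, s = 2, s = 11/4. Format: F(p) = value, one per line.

cuts at 1/2: linearity sums the 2 kernel integrals
on [0, 1/2): add ∫ t·t^(s-1) dt
for t in [1/2, 3/2): the term is ∫ (2 - t)·t^(s-1)

F(1/4) = 2**(3/4)*(-18 + 17*3**(1/4))/5
F(1/3) = 3*2**(2/3)*(-14 + 13*3**(1/3))/16
F(2) = 23/24
F(11/4) = 2**(1/4)*(-38 + 243*3**(3/4))/660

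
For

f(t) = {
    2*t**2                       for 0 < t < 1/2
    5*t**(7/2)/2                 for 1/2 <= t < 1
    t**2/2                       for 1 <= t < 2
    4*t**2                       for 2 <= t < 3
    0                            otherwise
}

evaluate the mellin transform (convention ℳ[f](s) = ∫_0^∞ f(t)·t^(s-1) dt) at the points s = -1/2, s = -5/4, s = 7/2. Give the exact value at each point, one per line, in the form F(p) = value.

f breaks at 1/2, 1, 2 into 4 integrals to sum
∫ over [0, 1/2) of 2*t**2·t^(s-1) joins the sum
on [1/2, 1) integrate f = 5*t**(7/2)/2 against the kernel
between 1 and 2 the integrand is t**2/2·t^(s-1)
∫ over [2, 3) of 4*t**2·t^(s-1) joins the sum

F(-1/2) = -13*sqrt(2)/3 + 19/48 + 8*sqrt(3)
F(-5/4) = -173*2**(3/4)/36 + 4/9 + 4*2**(1/4)/3 + 16*3**(3/4)/3
F(7/2) = -3583*sqrt(2)/176 + 5193/19712 + 1944*sqrt(3)/11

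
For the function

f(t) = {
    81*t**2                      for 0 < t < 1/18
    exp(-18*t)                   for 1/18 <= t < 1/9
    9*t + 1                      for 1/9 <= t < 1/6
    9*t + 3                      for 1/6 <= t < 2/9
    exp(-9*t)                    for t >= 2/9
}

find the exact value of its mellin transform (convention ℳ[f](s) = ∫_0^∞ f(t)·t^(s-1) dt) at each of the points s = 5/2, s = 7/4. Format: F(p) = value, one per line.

reversing the common scale on t: 9*t**2 on [0, 1/6); exp(-6*t) on [1/6, 1/3); 3*t + 1 on [1/3, 1/2); …
the common scale on t comes off first: t**2 on [0, 1/2); exp(-2*t) on [1/2, 1); t + 1 on [1, 3/2); …
decompose at 1/18, 1/9, 1/6, 2/9; ℳ[f](s) sums the 5 pieces' integrals
[0, 1/18) adds the kernel integral of 81*t**2
[1/18, 1/9) adds the kernel integral of exp(-18*t)
for t in [1/9, 1/6): the term is ∫ (9*t + 1)·t^(s-1)
∫ (9*t + 3)·t^(s-1) over [1/6, 2/9)
on [2/9, ∞) integrate f = exp(-9*t) against the kernel

F(5/2) = sqrt(2)*(3150*E + 630*sqrt(2)*(-7 + 6*sqrt(pi)*exp(2)*erfc(sqrt(2)) + 28*sqrt(2)) + (-9072*sqrt(3) - 3456*sqrt(2) - 945*sqrt(pi)*erfc(sqrt(2)) + 945*sqrt(pi)*erfc(1) + 71494)*exp(2))*exp(-2)/2449440
F(7/4) = 2**(1/4)*sqrt(3)*(-3960*3**(3/4) - 2160*2**(3/4) - 1155*uppergamma(7/4, 2) + 77 + 1155*uppergamma(7/4, 1) + 2310*2**(3/4)*uppergamma(7/4, 2) + 22560*sqrt(2))/374220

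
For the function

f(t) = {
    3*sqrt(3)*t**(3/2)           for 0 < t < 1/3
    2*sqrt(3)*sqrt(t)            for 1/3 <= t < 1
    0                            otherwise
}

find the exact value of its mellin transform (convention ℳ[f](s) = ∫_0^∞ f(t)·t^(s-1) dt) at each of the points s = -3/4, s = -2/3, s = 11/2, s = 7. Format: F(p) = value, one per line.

undo the common scale on t: 3*sqrt(6)*t**(3/2)/4 on [0, 2/3); sqrt(6)*sqrt(t) on [2/3, 2)
undo the common scale on t: t**(3/2) on [0, 1); 2*sqrt(t) on [1, 3)
summing 2 kernel integrals split by 1/3 yields ℳ[f](s)
over [0, 1/3), the kernel integral of 3*sqrt(3)*t**(3/2) enters the sum
over [1/3, 1), the kernel integral of 2*sqrt(3)*sqrt(t) enters the sum

F(-3/4) = -8*sqrt(3) + 28*3**(3/4)/3
F(-2/3) = -12*sqrt(3) + 66*3**(2/3)/5
F(11/2) = 5099*sqrt(3)/15309
F(7) = -38/557685 + 4*sqrt(3)/15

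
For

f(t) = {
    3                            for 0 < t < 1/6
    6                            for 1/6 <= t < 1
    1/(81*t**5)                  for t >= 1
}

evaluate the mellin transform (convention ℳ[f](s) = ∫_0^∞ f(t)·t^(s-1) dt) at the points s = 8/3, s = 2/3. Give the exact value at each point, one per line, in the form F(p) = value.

F(8/3) = 1705/756 - 6**(1/3)/192
F(2/3) = 3160/351 - 3*6**(1/3)/4

undo the shared t-power: 3*t on [0, 1/6); 6*t on [1/6, 1); 1/(81*t**4) on [1, ∞)
undo the common scale on t: t on [0, 1/2); 2*t on [1/2, 3); t**(-4) on [3, ∞)
the 3 pieces separated at 1/6, 1 each add one integral
the [0, 1/6) slice contributes ∫ 3·t^(s-1) dt
segment 1/6 to 1 holds 6; add its integral
the [1, ∞) slice contributes ∫ 1/(81*t**5)·t^(s-1) dt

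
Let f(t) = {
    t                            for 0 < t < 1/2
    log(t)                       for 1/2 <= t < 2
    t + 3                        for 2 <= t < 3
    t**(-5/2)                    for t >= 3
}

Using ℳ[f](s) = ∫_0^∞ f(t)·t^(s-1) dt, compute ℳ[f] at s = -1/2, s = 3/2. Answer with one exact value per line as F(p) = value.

decompose at 1/2, 2, 3; ℳ[f](s) sums the 4 pieces' integrals
piece [0, 1/2): integrate t against the kernel
the [1/2, 2) slice contributes ∫ log(t)·t^(s-1) dt
∫ over [2, 3) of (t + 3)·t^(s-1) joins the sum
over [3, ∞), the kernel integral of t**(-5/2) enters the sum

F(-1/2) = sqrt(2)*(-486*log(2) + sqrt(2) + 648)/162
F(3/2) = sqrt(2)*(-1139 + 30*sqrt(2) + 270*log(2) + 864*sqrt(6))/180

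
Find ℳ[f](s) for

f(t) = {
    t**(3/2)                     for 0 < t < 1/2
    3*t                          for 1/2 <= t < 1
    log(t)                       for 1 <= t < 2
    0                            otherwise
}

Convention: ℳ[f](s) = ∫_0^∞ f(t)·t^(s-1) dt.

summing 3 kernel integrals split by 1/2, 1 yields ℳ[f](s)
on [0, 1/2): add ∫ t**(3/2)·t^(s-1) dt
piece [1/2, 1): integrate 3*t against the kernel
on [1, 2): add ∫ log(t)·t^(s-1) dt

(-2*2**(2*s)*(s + 1)*(2*s + 3) + 6*2**s*s**2*(2*s + 3) + 2*2**s*(s + 1)*(2*s + 3) + 4**s*s*(s + 1)*(2*s + 3)*log(4) + sqrt(2)*s**2*(s + 1) - 3*s**2*(2*s + 3))/(2*2**s*s**2*(s + 1)*(2*s + 3))
  Re(s) > -3/2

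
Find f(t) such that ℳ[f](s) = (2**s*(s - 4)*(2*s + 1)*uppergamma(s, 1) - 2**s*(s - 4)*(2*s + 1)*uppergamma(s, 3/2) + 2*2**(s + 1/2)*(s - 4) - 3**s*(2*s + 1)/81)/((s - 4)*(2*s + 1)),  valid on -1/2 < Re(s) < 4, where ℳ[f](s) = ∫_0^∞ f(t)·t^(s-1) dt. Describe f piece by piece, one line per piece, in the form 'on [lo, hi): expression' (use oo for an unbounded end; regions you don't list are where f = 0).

on [0, 2): sqrt(t)
on [2, 3): exp(-t/2)
on [3, oo): t**(-4)

linearity at 2, 3 turns ℳ[f](s) into 3 summed integrals
segment 0 to 2 holds sqrt(t); add its integral
the [2, 3) slice contributes ∫ exp(-t/2)·t^(s-1) dt
for t in [3, ∞): the term is ∫ t**(-4)·t^(s-1)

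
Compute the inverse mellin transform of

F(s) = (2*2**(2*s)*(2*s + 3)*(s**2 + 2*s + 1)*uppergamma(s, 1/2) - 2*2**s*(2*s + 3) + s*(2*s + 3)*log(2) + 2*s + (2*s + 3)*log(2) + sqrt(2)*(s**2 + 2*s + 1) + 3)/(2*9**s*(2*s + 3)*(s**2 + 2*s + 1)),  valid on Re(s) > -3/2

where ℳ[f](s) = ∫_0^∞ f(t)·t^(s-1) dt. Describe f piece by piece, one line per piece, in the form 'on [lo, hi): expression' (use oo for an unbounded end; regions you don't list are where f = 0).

reversing the common scale on t: 3*sqrt(6)*t**(3/2)/4 on [0, 1/3); 3*t*log(3*t/2)/2 on [1/3, 2/3); exp(-3*t/4) on [2/3, ∞)
the common scale on t comes off first: t**(3/2) on [0, 1/2); t*log(t) on [1/2, 1); exp(-t/2) on [1, ∞)
breakpoints 1/9, 2/9: one integral from each of the 3 segments
[0, 1/9) adds the kernel integral of 27*sqrt(2)*t**(3/2)/4
the [1/9, 2/9) slice contributes ∫ 9*t*log(9*t/2)/2·t^(s-1) dt
between 2/9 and ∞ the integrand is exp(-9*t/4)·t^(s-1)

on [0, 1/9): 27*sqrt(2)*t**(3/2)/4
on [1/9, 2/9): 9*t*log(9*t/2)/2
on [2/9, oo): exp(-9*t/4)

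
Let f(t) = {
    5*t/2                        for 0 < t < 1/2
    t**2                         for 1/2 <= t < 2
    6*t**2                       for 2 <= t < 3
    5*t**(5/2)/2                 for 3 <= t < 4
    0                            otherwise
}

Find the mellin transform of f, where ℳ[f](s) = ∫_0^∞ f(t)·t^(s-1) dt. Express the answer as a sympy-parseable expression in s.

(640*2**(2*s)*(s + 1)*(s + 2) - 80*2**s*(s + 1)*(2*s + 5) + 216*3**s*(s + 1)*(2*s + 5) - 180*3**(s + 1/2)*(s + 1)*(s + 2) - (s + 1)*(2*s + 5)/2**s + 5*(s + 2)*(2*s + 5)/2**s)/(4*(s + 1)*(s + 2)*(2*s + 5))
  Re(s) > -1

linearity at 1/2, 2, 3 turns ℳ[f](s) into 4 summed integrals
∫ over [0, 1/2) of 5*t/2·t^(s-1) joins the sum
piece [1/2, 2): integrate t**2 against the kernel
segment 2 to 3 holds 6*t**2; add its integral
segment [3, 4) carries 5*t**(5/2)/2; integrate it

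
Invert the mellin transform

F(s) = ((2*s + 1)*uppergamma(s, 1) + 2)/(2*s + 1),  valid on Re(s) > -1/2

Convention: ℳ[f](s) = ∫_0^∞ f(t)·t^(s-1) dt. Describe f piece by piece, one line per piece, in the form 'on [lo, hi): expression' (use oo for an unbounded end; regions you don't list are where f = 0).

cuts at 1: linearity sums the 2 kernel integrals
over [0, 1), the kernel integral of sqrt(t) enters the sum
∫ over [1, ∞) of exp(-t)·t^(s-1) joins the sum

on [0, 1): sqrt(t)
on [1, oo): exp(-t)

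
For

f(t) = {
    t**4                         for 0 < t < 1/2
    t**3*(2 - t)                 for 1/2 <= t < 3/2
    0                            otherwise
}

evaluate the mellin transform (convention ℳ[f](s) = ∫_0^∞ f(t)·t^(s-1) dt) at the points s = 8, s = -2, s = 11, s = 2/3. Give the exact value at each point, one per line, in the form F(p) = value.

F(8) = 2657179/540672
F(-2) = 9/8
F(11) = 8609341/688128
F(2/3) = 3*2**(1/3)*(-34 + 621*3**(2/3))/4928

peel off the shared t-power: t**3 on [0, 1/2); t**2*(2 - t) on [1/2, 3/2)
remove the shared t-power first: t on [0, 1/2); 2 - t on [1/2, 3/2)
f breaks at 1/2 into 2 integrals to sum
the [0, 1/2) slice contributes ∫ t**4·t^(s-1) dt
between 1/2 and 3/2 the integrand is t**3*(2 - t)·t^(s-1)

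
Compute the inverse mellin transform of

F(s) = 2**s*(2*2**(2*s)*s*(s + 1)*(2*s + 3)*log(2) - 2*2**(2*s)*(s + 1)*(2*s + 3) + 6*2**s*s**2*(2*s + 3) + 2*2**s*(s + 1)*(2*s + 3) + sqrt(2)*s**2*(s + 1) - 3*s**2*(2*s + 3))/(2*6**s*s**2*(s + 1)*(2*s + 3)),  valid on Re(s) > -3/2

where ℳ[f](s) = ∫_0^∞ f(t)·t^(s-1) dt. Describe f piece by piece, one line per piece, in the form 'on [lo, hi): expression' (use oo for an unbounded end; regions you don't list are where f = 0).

on [0, 1/3): 3*sqrt(6)*t**(3/2)/4
on [1/3, 2/3): 9*t/2
on [2/3, 4/3): log(3*t/2)

reversing the common scale on t: 3*sqrt(3)*t**(3/2) on [0, 1/6); 9*t on [1/6, 1/3); log(3*t) on [1/3, 2/3)
back out the common scale on t: t**(3/2) on [0, 1/2); 3*t on [1/2, 1); log(t) on [1, 2)
treat the 3 regions marked off by 1/3, 2/3 separately and sum
∫ 3*sqrt(6)*t**(3/2)/4·t^(s-1) over [0, 1/3)
on [1/3, 2/3): add ∫ 9*t/2·t^(s-1) dt
between 2/3 and 4/3 the integrand is log(3*t/2)·t^(s-1)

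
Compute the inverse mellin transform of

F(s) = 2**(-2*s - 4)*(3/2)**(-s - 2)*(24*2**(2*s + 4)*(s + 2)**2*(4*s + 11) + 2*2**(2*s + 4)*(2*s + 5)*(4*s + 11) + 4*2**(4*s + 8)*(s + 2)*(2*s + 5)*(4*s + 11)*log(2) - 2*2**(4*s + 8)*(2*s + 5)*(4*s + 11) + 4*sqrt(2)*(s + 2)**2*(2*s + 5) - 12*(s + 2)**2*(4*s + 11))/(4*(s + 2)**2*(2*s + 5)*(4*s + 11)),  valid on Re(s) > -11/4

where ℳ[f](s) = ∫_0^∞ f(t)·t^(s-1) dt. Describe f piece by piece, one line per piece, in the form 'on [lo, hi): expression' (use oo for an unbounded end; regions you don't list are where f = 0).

undo the shared t-power: 2**(1/4)*3**(3/4)*t**(3/4)/2 on [0, 1/6); 3*sqrt(6)*sqrt(t)/2 on [1/6, 2/3); log(sqrt(6)*sqrt(t)/2) on [2/3, 8/3)
back out the common scale on t: t**(3/4) on [0, 1/4); 3*sqrt(t) on [1/4, 1); log(sqrt(t)) on [1, 4)
strip the power substitution: t**(3/2) on [0, 1/2); 3*t on [1/2, 1); log(t) on [1, 2)
split f at 1/6, 2/3: ℳ[f](s) collects 3 kernel integrals
on [0, 1/6) integrate f = 2**(1/4)*3**(3/4)*t**(11/4)/2 against the kernel
[1/6, 2/3) adds the kernel integral of 3*sqrt(6)*t**(5/2)/2
for t in [2/3, 8/3): the term is ∫ t**2*log(sqrt(6)*sqrt(t)/2)·t^(s-1)

on [0, 1/6): 2**(1/4)*3**(3/4)*t**(11/4)/2
on [1/6, 2/3): 3*sqrt(6)*t**(5/2)/2
on [2/3, 8/3): t**2*log(sqrt(6)*sqrt(t)/2)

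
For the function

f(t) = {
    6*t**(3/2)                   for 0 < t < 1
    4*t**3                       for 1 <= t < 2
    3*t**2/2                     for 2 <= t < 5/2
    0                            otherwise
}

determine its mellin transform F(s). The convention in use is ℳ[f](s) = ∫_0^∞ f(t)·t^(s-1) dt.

(256*2**s*(s + 2)*(2*s + 3) - 48*2**s*(s + 3)*(2*s + 3) + 75*(5/2)**s*(s + 3)*(2*s + 3) + 96*(s + 2)*(s + 3) - 32*(s + 2)*(2*s + 3))/(8*(s + 2)*(s + 3)*(2*s + 3))
  Re(s) > -3/2

linearity at 1, 2 turns ℳ[f](s) into 3 summed integrals
over [0, 1), the kernel integral of 6*t**(3/2) enters the sum
segment 1 to 2 holds 4*t**3; add its integral
[2, 5/2) adds the kernel integral of 3*t**2/2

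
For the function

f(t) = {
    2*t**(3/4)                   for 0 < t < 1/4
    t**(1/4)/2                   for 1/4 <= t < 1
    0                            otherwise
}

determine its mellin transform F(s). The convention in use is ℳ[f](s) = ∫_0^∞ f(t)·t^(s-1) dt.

undo the power substitution: 2*t**(3/2) on [0, 1/2); sqrt(t)/2 on [1/2, 1)
the shared t-power comes off first: 2*t on [0, 1/2); 1/2 on [1/2, 1)
remove the common scale on t first: t on [0, 1); 1/2 on [1, 2)
breakpoints 1/4: one integral from each of the 2 segments
between 0 and 1/4 the integrand is 2*t**(3/4)·t^(s-1)
the [1/4, 1) slice contributes ∫ t**(1/4)/2·t^(s-1) dt

2**(1/2 - 2*s)*(2**(2*s + 1/2)*(4*s + 3) + 4*s - 1)/((4*s + 1)*(4*s + 3))
  Re(s) > -3/4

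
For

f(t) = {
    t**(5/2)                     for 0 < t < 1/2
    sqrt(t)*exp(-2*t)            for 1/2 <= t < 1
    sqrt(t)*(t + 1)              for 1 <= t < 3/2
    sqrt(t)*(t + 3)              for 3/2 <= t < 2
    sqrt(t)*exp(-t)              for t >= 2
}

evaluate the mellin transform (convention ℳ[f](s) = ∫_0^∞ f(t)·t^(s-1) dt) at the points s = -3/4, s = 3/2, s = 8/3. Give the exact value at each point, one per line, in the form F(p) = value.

peel off the shared t-power: t**2 on [0, 1/2); exp(-2*t) on [1/2, 1); t + 1 on [1, 3/2); …
decompose at 1/2, 1, 3/2, 2; ℳ[f](s) sums the 5 pieces' integrals
over [0, 1/2), the kernel integral of t**(5/2) enters the sum
segment [1/2, 1) carries sqrt(t)*exp(-2*t); integrate it
for t in [1, 3/2): the term is ∫ sqrt(t)*(t + 1)·t^(s-1)
between 3/2 and 2 the integrand is sqrt(t)*(t + 3)·t^(s-1)
on [2, ∞) integrate f = sqrt(t)*exp(-t) against the kernel

F(-3/4) = 2**(1/4)*(-196*sqrt(2) - 42*uppergamma(-1/4, 2) + 21*2**(3/4)*uppergamma(-1/4, 2) + 6 + 42*uppergamma(-1/4, 1) + 56*2**(3/4) + 112*3**(3/4))/42
F(3/2) = (96*E + 432 + 1075*exp(2))*exp(-2)/192
F(8/3) = 2**(5/6)*(-502200*3**(1/6) - 130944*2**(1/6) - 29450*uppergamma(19/6, 2) + 1425 + 29450*uppergamma(19/6, 1) + 235600*2**(1/6)*uppergamma(19/6, 2) + 2690304*2**(1/3))/471200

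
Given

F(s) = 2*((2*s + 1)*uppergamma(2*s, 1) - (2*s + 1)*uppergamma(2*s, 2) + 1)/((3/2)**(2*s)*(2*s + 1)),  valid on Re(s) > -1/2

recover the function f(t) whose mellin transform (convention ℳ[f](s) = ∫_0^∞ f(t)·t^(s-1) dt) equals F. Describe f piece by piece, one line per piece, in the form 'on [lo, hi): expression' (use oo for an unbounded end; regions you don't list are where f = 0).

undo the power substitution: 3*t/2 on [0, 2/3); exp(-3*t/2) on [2/3, 4/3)
invert the common scale on t to get t on [0, 1); exp(-t) on [1, 2)
integrate the 2 segments split at 4/9, then add the results
piece [0, 4/9): integrate 3*sqrt(t)/2 against the kernel
segment [4/9, 16/9) carries exp(-3*sqrt(t)/2); integrate it

on [0, 4/9): 3*sqrt(t)/2
on [4/9, 16/9): exp(-3*sqrt(t)/2)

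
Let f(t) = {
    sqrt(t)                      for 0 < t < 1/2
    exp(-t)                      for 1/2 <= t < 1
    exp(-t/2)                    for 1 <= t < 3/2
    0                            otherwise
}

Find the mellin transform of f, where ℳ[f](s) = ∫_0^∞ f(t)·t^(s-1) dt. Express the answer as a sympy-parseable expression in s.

(2**s*(2*s + 1)*uppergamma(s, 1/2) - 2**s*(2*s + 1)*uppergamma(s, 1) + 4**s*(2*s + 1)*uppergamma(s, 1/2) - 4**s*(2*s + 1)*uppergamma(s, 3/4) + sqrt(2))/(2**s*(2*s + 1))
  Re(s) > -1/2

split f at 1/2, 1: ℳ[f](s) collects 3 kernel integrals
∫ sqrt(t)·t^(s-1) over [0, 1/2)
for t in [1/2, 1): the term is ∫ exp(-t)·t^(s-1)
∫ over [1, 3/2) of exp(-t/2)·t^(s-1) joins the sum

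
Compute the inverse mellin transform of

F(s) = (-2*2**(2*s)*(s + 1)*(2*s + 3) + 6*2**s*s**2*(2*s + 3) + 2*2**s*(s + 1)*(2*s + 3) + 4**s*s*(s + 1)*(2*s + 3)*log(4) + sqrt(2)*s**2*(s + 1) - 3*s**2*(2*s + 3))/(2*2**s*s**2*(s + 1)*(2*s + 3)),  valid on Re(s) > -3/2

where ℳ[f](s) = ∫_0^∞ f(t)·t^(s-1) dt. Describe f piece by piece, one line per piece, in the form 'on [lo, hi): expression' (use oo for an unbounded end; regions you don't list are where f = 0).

on [0, 1/2): t**(3/2)
on [1/2, 1): 3*t
on [1, 2): log(t)

linearity at 1/2, 1 turns ℳ[f](s) into 3 summed integrals
∫ t**(3/2)·t^(s-1) over [0, 1/2)
the [1/2, 1) slice contributes ∫ 3*t·t^(s-1) dt
on [1, 2): add ∫ log(t)·t^(s-1) dt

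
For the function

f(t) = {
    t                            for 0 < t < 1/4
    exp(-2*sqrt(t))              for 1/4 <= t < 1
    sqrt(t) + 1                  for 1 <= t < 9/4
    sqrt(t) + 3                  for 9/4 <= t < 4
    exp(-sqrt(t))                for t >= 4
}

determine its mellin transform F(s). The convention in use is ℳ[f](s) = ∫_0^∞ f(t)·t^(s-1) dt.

remove the power substitution first: t**2 on [0, 1/2); exp(-2*t) on [1/2, 1); t + 1 on [1, 3/2); …
f breaks at 1/4, 1, 9/4, 4 into 5 integrals to sum
on [0, 1/4) integrate f = t against the kernel
segment 1/4 to 1 holds exp(-2*sqrt(t)); add its integral
piece [1, 9/4): integrate (sqrt(t) + 1) against the kernel
[9/4, 4) adds the kernel integral of (sqrt(t) + 3)
segment [4, ∞) carries exp(-sqrt(t)); integrate it

(40*2**(4*s)*s*(s + 1) + 12*2**(4*s)*(s + 1) + 8*2**(2*s)*s*(s + 1)*(2*s + 1)*uppergamma(2*s, 2) - 16*2**(2*s)*s*(s + 1) - 4*2**(2*s)*(s + 1) - 16*9**s*s*(s + 1) - 8*9**s*(s + 1) + 8*s*(s + 1)*(2*s + 1)*uppergamma(2*s, 1) - 8*s*(s + 1)*(2*s + 1)*uppergamma(2*s, 2) + s*(2*s + 1))/(4*2**(2*s)*s*(s + 1)*(2*s + 1))
  Re(s) > -1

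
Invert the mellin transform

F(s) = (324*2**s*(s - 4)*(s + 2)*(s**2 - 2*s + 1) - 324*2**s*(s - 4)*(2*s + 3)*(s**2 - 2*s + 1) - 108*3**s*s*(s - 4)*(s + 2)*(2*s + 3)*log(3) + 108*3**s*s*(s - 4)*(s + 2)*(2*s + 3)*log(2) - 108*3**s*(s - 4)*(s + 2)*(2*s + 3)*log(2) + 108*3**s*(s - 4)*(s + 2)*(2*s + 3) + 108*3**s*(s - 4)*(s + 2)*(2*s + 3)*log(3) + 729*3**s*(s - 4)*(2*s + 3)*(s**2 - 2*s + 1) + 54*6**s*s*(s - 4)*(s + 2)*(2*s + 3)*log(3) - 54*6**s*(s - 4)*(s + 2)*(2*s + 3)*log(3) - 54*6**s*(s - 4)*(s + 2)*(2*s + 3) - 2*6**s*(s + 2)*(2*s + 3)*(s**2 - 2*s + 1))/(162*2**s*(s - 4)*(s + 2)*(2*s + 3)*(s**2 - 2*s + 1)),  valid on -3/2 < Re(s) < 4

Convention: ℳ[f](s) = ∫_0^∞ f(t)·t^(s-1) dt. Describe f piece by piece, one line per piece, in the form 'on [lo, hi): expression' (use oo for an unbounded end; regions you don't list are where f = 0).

treat the 4 regions marked off by 1, 3/2, 3 separately and sum
the [0, 1) slice contributes ∫ t**(3/2)·t^(s-1) dt
over [1, 3/2), the kernel integral of 2*t**2 enters the sum
segment [3/2, 3) carries log(t)/t; integrate it
the [3, ∞) slice contributes ∫ t**(-4)·t^(s-1) dt

on [0, 1): t**(3/2)
on [1, 3/2): 2*t**2
on [3/2, 3): log(t)/t
on [3, oo): t**(-4)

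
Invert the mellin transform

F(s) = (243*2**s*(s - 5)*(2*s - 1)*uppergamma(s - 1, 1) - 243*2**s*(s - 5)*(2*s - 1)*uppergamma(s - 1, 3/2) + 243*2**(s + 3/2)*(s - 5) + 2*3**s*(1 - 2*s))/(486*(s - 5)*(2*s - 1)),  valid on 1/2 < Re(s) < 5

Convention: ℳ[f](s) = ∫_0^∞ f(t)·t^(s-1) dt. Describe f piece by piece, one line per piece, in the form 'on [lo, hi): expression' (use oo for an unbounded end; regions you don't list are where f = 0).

on [0, 2): 1/sqrt(t)
on [2, 3): exp(-t/2)/t
on [3, oo): t**(-5)

invert the shared t-power to get sqrt(t) on [0, 2); exp(-t/2) on [2, 3); t**(-4) on [3, ∞)
breakpoints 2, 3: one integral from each of the 3 segments
over [0, 2), the kernel integral of 1/sqrt(t) enters the sum
[2, 3) adds the kernel integral of exp(-t/2)/t
for t in [3, ∞): the term is ∫ t**(-5)·t^(s-1)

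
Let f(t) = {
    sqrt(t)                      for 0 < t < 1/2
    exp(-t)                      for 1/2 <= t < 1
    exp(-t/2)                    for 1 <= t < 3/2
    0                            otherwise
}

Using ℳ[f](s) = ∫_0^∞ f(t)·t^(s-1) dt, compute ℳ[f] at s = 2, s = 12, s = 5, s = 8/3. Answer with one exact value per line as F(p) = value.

F(2) = -7*exp(-3/4) - 2*exp(-1) + sqrt(2)/20 + 15*exp(-1/2)/2
F(12) = -354434904271143*exp(-3/4)/1024 - 108505112*exp(-1) + sqrt(2)/102400 + 552203144321471*exp(-1/2)/2048
F(5) = -12993*exp(-3/4)/8 - 65*exp(-1) + sqrt(2)/352 + 20889*exp(-1/2)/16
F(8/3) = -4*2**(2/3)*uppergamma(8/3, 3/4) - uppergamma(8/3, 1) + 3*2**(5/6)/152 + uppergamma(8/3, 1/2) + 4*2**(2/3)*uppergamma(8/3, 1/2)

the 3 pieces separated at 1/2, 1 each add one integral
piece [0, 1/2): integrate sqrt(t) against the kernel
segment [1/2, 1) carries exp(-t); integrate it
on [1, 3/2): add ∫ exp(-t/2)·t^(s-1) dt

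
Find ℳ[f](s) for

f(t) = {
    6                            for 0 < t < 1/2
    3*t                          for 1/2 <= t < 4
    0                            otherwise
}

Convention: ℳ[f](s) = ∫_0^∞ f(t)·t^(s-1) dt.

3*(8*2**(3*s)*s + 3*s + 4)/(2*2**s*s*(s + 1))
  Re(s) > 0

along the cuts 1/2, ℳ[f](s) splits into 2 integrals
on [0, 1/2) integrate f = 6 against the kernel
on [1/2, 4) integrate f = 3*t against the kernel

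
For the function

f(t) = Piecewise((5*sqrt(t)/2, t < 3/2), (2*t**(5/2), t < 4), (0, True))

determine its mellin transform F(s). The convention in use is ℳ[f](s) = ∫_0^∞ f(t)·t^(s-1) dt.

2**(2 - s)*(2**(3*s + 5) + 2**(3*s + 6)*s - 3**s*sqrt(6)*s + 2*3**s*sqrt(6))/(4*s**2 + 12*s + 5)
  Re(s) > -1/2

split f at 3/2: ℳ[f](s) collects 2 kernel integrals
[0, 3/2) adds the kernel integral of 5*sqrt(t)/2
piece [3/2, 4): integrate 2*t**(5/2) against the kernel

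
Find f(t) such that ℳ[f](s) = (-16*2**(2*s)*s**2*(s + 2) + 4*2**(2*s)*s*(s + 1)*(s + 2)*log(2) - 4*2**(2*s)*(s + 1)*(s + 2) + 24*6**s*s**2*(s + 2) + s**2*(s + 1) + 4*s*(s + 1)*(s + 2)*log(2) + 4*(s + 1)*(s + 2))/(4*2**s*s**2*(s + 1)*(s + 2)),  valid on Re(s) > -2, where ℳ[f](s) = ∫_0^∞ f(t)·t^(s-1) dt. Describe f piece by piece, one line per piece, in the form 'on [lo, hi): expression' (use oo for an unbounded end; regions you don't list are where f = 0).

on [0, 1/2): t**2
on [1/2, 2): log(t)
on [2, 3): 2*t

split f at 1/2, 2: ℳ[f](s) collects 3 kernel integrals
over [0, 1/2), the kernel integral of t**2 enters the sum
between 1/2 and 2 the integrand is log(t)·t^(s-1)
for t in [2, 3): the term is ∫ 2*t·t^(s-1)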